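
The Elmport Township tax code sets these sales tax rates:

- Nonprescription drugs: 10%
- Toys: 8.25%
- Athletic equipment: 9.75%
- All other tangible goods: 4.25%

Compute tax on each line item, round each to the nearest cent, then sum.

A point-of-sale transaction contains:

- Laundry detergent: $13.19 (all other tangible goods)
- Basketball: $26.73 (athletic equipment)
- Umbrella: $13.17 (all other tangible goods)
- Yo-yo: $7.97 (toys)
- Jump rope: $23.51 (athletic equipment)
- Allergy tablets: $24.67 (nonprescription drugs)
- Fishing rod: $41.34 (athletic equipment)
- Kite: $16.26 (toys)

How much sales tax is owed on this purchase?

$14.52

Laundry detergent $13.19: all other tangible goods → 4.25% → $0.56
Basketball $26.73: athletic equipment → 9.75% → $2.61
Umbrella $13.17: all other tangible goods → 4.25% → $0.56
Yo-yo $7.97: toys → 8.25% → $0.66
Jump rope $23.51: athletic equipment → 9.75% → $2.29
Allergy tablets $24.67: nonprescription drugs → 10% → $2.47
Fishing rod $41.34: athletic equipment → 9.75% → $4.03
Kite $16.26: toys → 8.25% → $1.34
Total tax = $0.56 + $2.61 + $0.56 + $0.66 + $2.29 + $2.47 + $4.03 + $1.34 = $14.52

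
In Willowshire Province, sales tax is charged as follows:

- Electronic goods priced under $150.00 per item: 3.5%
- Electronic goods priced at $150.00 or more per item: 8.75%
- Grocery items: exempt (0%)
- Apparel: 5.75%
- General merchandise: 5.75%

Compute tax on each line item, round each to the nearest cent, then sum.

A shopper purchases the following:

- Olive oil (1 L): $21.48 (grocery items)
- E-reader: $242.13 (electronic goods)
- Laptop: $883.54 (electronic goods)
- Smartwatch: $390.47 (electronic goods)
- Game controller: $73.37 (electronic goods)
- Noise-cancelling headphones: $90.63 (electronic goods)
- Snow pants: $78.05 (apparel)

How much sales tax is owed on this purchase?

Olive oil (1 L) $21.48: grocery items → 0% → $0.00
E-reader $242.13: electronic goods, $150.00 or more → 8.75% → $21.19
Laptop $883.54: electronic goods, $150.00 or more → 8.75% → $77.31
Smartwatch $390.47: electronic goods, $150.00 or more → 8.75% → $34.17
Game controller $73.37: electronic goods, under $150.00 → 3.5% → $2.57
Noise-cancelling headphones $90.63: electronic goods, under $150.00 → 3.5% → $3.17
Snow pants $78.05: apparel → 5.75% → $4.49
Total tax = $21.19 + $77.31 + $34.17 + $2.57 + $3.17 + $4.49 = $142.90

$142.90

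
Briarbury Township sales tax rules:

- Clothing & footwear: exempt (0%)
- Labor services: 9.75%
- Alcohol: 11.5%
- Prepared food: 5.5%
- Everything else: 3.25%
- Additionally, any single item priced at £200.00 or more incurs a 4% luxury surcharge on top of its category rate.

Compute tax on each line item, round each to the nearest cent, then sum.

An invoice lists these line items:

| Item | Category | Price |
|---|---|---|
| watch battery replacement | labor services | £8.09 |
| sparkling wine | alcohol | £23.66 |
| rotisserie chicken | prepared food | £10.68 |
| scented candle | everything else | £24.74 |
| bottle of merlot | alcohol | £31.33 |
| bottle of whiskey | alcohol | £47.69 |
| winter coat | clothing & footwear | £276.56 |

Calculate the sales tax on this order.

£25.04

Watch battery replacement £8.09: labor services → 9.75% → £0.79
Sparkling wine £23.66: alcohol → 11.5% → £2.72
Rotisserie chicken £10.68: prepared food → 5.5% → £0.59
Scented candle £24.74: everything else → 3.25% → £0.80
Bottle of merlot £31.33: alcohol → 11.5% → £3.60
Bottle of whiskey £47.69: alcohol → 11.5% → £5.48
Winter coat £276.56: clothing & footwear → 0% + 4% surcharge = 4% → £11.06
Total tax = £0.79 + £2.72 + £0.59 + £0.80 + £3.60 + £5.48 + £11.06 = £25.04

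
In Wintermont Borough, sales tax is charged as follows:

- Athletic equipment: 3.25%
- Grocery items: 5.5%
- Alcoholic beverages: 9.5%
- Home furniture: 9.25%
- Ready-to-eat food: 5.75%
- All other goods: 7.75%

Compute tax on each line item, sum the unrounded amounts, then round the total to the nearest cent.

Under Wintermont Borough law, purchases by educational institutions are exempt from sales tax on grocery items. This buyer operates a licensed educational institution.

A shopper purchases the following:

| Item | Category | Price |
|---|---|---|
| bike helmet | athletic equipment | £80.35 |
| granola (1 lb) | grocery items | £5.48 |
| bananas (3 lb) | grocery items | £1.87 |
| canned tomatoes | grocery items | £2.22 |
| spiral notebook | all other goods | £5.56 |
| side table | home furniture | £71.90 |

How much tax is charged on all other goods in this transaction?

Spiral notebook £5.56: all other goods → 7.75% → £0.4309
Tax on all other goods: unrounded sum = £0.4309 → £0.43

£0.43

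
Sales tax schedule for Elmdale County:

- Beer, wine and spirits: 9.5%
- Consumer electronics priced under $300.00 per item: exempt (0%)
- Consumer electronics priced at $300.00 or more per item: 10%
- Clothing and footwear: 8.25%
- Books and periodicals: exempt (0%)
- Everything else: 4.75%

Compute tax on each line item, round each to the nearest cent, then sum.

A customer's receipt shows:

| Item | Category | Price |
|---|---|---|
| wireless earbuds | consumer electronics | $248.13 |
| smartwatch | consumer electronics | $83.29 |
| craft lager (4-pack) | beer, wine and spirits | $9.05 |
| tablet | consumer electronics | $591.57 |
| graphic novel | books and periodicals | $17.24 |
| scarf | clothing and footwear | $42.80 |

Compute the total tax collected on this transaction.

Wireless earbuds $248.13: consumer electronics, under $300.00 → 0% → $0.00
Smartwatch $83.29: consumer electronics, under $300.00 → 0% → $0.00
Craft lager (4-pack) $9.05: beer, wine and spirits → 9.5% → $0.86
Tablet $591.57: consumer electronics, $300.00 or more → 10% → $59.16
Graphic novel $17.24: books and periodicals → 0% → $0.00
Scarf $42.80: clothing and footwear → 8.25% → $3.53
Total tax = $0.86 + $59.16 + $3.53 = $63.55

$63.55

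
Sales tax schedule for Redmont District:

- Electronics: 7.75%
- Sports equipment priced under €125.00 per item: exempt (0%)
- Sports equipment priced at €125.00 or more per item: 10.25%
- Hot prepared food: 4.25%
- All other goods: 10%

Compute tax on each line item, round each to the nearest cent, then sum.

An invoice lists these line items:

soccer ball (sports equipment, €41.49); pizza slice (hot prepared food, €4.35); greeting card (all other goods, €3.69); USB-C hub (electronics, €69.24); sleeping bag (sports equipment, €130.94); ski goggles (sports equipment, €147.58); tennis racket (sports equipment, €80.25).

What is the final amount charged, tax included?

Soccer ball €41.49: sports equipment, under €125.00 → 0% → €0.00
Pizza slice €4.35: hot prepared food → 4.25% → €0.18
Greeting card €3.69: all other goods → 10% → €0.37
USB-C hub €69.24: electronics → 7.75% → €5.37
Sleeping bag €130.94: sports equipment, €125.00 or more → 10.25% → €13.42
Ski goggles €147.58: sports equipment, €125.00 or more → 10.25% → €15.13
Tennis racket €80.25: sports equipment, under €125.00 → 0% → €0.00
Subtotal = €477.54; tax = €34.47; total due = €512.01

€512.01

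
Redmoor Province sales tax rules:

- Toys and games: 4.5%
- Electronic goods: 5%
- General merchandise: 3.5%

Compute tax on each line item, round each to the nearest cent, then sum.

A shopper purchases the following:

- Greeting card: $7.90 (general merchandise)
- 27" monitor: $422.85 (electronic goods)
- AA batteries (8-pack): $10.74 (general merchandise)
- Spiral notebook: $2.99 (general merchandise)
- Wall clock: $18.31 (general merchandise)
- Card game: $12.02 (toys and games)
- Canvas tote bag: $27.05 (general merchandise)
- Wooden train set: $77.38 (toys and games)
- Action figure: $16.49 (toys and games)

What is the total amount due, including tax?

Greeting card $7.90: general merchandise → 3.5% → $0.28
27" monitor $422.85: electronic goods → 5% → $21.14
AA batteries (8-pack) $10.74: general merchandise → 3.5% → $0.38
Spiral notebook $2.99: general merchandise → 3.5% → $0.10
Wall clock $18.31: general merchandise → 3.5% → $0.64
Card game $12.02: toys and games → 4.5% → $0.54
Canvas tote bag $27.05: general merchandise → 3.5% → $0.95
Wooden train set $77.38: toys and games → 4.5% → $3.48
Action figure $16.49: toys and games → 4.5% → $0.74
Subtotal = $595.73; tax = $28.25; total due = $623.98

$623.98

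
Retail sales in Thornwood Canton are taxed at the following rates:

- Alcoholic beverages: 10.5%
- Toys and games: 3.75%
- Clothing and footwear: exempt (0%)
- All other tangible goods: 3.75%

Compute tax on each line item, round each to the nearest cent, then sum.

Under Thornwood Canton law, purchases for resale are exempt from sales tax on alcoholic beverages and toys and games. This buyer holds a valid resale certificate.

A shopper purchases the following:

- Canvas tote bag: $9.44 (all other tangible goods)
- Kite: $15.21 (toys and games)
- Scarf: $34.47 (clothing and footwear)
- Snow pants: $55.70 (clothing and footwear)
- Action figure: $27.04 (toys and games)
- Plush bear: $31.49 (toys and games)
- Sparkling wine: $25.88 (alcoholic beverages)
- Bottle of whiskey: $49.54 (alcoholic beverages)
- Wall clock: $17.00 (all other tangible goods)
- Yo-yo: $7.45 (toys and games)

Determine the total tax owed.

$0.99

Canvas tote bag $9.44: all other tangible goods → 3.75% → $0.35
Kite $15.21: toys and games, buyer-exempt → 0% → $0.00
Scarf $34.47: clothing and footwear → 0% → $0.00
Snow pants $55.70: clothing and footwear → 0% → $0.00
Action figure $27.04: toys and games, buyer-exempt → 0% → $0.00
Plush bear $31.49: toys and games, buyer-exempt → 0% → $0.00
Sparkling wine $25.88: alcoholic beverages, buyer-exempt → 0% → $0.00
Bottle of whiskey $49.54: alcoholic beverages, buyer-exempt → 0% → $0.00
Wall clock $17.00: all other tangible goods → 3.75% → $0.64
Yo-yo $7.45: toys and games, buyer-exempt → 0% → $0.00
Total tax = $0.35 + $0.64 = $0.99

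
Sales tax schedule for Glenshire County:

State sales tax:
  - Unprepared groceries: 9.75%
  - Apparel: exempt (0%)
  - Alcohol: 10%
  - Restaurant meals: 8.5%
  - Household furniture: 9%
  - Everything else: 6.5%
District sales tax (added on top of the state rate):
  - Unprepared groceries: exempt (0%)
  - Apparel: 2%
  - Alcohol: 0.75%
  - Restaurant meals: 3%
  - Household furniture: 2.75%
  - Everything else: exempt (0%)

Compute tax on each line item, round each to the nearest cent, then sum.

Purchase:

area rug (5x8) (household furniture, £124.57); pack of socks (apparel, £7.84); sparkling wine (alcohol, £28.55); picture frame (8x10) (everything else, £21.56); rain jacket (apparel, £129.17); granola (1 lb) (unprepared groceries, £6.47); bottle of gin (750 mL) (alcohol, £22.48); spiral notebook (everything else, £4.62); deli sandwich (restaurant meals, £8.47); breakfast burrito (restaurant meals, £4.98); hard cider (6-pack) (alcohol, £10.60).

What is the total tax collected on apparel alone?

Pack of socks £7.84: apparel → 0% + 2% district = 2% → £0.16
Rain jacket £129.17: apparel → 0% + 2% district = 2% → £2.58
Tax on apparel = £0.16 + £2.58 = £2.74

£2.74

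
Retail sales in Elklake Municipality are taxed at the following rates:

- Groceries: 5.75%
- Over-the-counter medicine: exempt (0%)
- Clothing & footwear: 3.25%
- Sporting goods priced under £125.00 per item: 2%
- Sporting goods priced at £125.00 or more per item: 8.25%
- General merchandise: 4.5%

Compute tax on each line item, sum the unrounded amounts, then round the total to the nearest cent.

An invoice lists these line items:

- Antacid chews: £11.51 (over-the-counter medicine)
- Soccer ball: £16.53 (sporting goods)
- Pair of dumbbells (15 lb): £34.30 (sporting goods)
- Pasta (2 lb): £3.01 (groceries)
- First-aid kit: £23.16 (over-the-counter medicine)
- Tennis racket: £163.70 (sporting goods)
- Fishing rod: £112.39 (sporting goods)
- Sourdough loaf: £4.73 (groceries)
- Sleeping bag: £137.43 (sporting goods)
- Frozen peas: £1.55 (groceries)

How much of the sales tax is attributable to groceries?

£0.53

Pasta (2 lb) £3.01: groceries → 5.75% → £0.173075
Sourdough loaf £4.73: groceries → 5.75% → £0.271975
Frozen peas £1.55: groceries → 5.75% → £0.089125
Tax on groceries: unrounded sum = £0.534175 → £0.53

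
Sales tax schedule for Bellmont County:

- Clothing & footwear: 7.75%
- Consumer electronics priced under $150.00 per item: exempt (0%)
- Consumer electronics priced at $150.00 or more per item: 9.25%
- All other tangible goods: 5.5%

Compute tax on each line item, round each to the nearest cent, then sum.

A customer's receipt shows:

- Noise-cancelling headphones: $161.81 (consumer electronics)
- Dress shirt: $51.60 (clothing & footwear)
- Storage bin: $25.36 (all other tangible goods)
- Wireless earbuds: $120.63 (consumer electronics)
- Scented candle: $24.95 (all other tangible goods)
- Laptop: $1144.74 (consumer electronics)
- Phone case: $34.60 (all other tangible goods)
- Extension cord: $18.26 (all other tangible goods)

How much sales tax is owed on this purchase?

Noise-cancelling headphones $161.81: consumer electronics, $150.00 or more → 9.25% → $14.97
Dress shirt $51.60: clothing & footwear → 7.75% → $4.00
Storage bin $25.36: all other tangible goods → 5.5% → $1.39
Wireless earbuds $120.63: consumer electronics, under $150.00 → 0% → $0.00
Scented candle $24.95: all other tangible goods → 5.5% → $1.37
Laptop $1144.74: consumer electronics, $150.00 or more → 9.25% → $105.89
Phone case $34.60: all other tangible goods → 5.5% → $1.90
Extension cord $18.26: all other tangible goods → 5.5% → $1.00
Total tax = $14.97 + $4.00 + $1.39 + $1.37 + $105.89 + $1.90 + $1.00 = $130.52

$130.52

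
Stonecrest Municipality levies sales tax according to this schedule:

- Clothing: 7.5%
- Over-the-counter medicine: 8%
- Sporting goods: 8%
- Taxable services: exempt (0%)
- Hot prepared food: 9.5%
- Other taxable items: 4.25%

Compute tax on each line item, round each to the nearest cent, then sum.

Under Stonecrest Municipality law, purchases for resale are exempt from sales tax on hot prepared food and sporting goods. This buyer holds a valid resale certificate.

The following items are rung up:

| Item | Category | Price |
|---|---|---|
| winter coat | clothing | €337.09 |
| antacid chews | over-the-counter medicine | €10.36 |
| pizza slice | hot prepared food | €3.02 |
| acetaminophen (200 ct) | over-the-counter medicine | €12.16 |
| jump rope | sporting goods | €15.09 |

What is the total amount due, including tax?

Winter coat €337.09: clothing → 7.5% → €25.28
Antacid chews €10.36: over-the-counter medicine → 8% → €0.83
Pizza slice €3.02: hot prepared food, buyer-exempt → 0% → €0.00
Acetaminophen (200 ct) €12.16: over-the-counter medicine → 8% → €0.97
Jump rope €15.09: sporting goods, buyer-exempt → 0% → €0.00
Subtotal = €377.72; tax = €27.08; total due = €404.80

€404.80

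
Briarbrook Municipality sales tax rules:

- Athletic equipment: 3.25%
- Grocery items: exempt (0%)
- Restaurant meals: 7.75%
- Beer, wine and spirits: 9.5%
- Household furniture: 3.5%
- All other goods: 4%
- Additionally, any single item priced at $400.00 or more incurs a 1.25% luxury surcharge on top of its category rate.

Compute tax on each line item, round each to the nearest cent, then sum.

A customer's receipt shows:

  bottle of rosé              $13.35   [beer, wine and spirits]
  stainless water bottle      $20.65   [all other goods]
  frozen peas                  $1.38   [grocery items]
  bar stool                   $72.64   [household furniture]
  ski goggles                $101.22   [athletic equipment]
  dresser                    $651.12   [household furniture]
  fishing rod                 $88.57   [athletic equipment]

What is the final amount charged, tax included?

Bottle of rosé $13.35: beer, wine and spirits → 9.5% → $1.27
Stainless water bottle $20.65: all other goods → 4% → $0.83
Frozen peas $1.38: grocery items → 0% → $0.00
Bar stool $72.64: household furniture → 3.5% → $2.54
Ski goggles $101.22: athletic equipment → 3.25% → $3.29
Dresser $651.12: household furniture → 3.5% + 1.25% surcharge = 4.75% → $30.93
Fishing rod $88.57: athletic equipment → 3.25% → $2.88
Subtotal = $948.93; tax = $41.74; total due = $990.67

$990.67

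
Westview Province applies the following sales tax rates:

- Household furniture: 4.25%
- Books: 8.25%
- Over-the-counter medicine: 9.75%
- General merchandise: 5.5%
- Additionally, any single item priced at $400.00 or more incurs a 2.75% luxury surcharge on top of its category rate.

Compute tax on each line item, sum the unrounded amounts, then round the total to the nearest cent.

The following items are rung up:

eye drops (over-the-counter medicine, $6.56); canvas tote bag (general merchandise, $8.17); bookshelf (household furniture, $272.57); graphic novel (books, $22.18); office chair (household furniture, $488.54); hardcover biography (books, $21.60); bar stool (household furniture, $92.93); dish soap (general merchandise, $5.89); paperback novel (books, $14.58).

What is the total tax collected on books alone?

Graphic novel $22.18: books → 8.25% → $1.82985
Hardcover biography $21.60: books → 8.25% → $1.782
Paperback novel $14.58: books → 8.25% → $1.20285
Tax on books: unrounded sum = $4.8147 → $4.81

$4.81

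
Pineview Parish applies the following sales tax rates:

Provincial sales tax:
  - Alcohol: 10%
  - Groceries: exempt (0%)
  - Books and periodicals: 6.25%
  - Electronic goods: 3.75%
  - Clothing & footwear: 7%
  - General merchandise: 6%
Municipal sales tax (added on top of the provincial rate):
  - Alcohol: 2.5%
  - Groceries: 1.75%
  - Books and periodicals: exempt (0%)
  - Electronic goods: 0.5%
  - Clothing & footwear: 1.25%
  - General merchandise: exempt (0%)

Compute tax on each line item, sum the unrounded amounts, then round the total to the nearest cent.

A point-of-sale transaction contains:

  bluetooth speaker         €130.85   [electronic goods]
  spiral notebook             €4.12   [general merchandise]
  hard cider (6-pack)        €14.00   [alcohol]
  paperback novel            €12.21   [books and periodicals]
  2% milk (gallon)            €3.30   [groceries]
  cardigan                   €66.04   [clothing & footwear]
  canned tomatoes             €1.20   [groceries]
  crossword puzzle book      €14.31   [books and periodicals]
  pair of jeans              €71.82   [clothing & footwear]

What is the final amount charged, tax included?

€338.52

Bluetooth speaker €130.85: electronic goods → 3.75% + 0.5% municipal = 4.25% → €5.561125
Spiral notebook €4.12: general merchandise → 6% + 0% municipal = 6% → €0.2472
Hard cider (6-pack) €14.00: alcohol → 10% + 2.5% municipal = 12.5% → €1.75
Paperback novel €12.21: books and periodicals → 6.25% + 0% municipal = 6.25% → €0.763125
2% milk (gallon) €3.30: groceries → 0% + 1.75% municipal = 1.75% → €0.05775
Cardigan €66.04: clothing & footwear → 7% + 1.25% municipal = 8.25% → €5.4483
Canned tomatoes €1.20: groceries → 0% + 1.75% municipal = 1.75% → €0.021
Crossword puzzle book €14.31: books and periodicals → 6.25% + 0% municipal = 6.25% → €0.894375
Pair of jeans €71.82: clothing & footwear → 7% + 1.25% municipal = 8.25% → €5.92515
Subtotal = €317.85; unrounded tax = €20.668025 → €20.67; total due = €338.52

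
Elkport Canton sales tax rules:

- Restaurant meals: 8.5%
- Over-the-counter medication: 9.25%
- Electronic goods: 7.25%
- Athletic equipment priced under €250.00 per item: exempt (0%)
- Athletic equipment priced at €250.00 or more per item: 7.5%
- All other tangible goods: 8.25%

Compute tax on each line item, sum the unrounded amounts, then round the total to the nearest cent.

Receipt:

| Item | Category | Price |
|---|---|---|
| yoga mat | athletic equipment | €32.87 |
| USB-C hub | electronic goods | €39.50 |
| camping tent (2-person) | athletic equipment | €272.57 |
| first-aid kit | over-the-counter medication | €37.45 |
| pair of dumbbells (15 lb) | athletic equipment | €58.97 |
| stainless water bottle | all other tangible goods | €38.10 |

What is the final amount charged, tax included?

€509.37

Yoga mat €32.87: athletic equipment, under €250.00 → 0% → €0.00
USB-C hub €39.50: electronic goods → 7.25% → €2.86375
Camping tent (2-person) €272.57: athletic equipment, €250.00 or more → 7.5% → €20.44275
First-aid kit €37.45: over-the-counter medication → 9.25% → €3.464125
Pair of dumbbells (15 lb) €58.97: athletic equipment, under €250.00 → 0% → €0.00
Stainless water bottle €38.10: all other tangible goods → 8.25% → €3.14325
Subtotal = €479.46; unrounded tax = €29.913875 → €29.91; total due = €509.37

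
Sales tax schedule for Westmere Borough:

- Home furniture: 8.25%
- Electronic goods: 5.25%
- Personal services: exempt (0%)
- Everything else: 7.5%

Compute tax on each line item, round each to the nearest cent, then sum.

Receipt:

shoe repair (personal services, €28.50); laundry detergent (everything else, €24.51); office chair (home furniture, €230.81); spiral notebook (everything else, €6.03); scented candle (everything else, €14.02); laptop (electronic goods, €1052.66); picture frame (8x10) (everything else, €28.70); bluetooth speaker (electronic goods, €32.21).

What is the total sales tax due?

Shoe repair €28.50: personal services → 0% → €0.00
Laundry detergent €24.51: everything else → 7.5% → €1.84
Office chair €230.81: home furniture → 8.25% → €19.04
Spiral notebook €6.03: everything else → 7.5% → €0.45
Scented candle €14.02: everything else → 7.5% → €1.05
Laptop €1052.66: electronic goods → 5.25% → €55.26
Picture frame (8x10) €28.70: everything else → 7.5% → €2.15
Bluetooth speaker €32.21: electronic goods → 5.25% → €1.69
Total tax = €1.84 + €19.04 + €0.45 + €1.05 + €55.26 + €2.15 + €1.69 = €81.48

€81.48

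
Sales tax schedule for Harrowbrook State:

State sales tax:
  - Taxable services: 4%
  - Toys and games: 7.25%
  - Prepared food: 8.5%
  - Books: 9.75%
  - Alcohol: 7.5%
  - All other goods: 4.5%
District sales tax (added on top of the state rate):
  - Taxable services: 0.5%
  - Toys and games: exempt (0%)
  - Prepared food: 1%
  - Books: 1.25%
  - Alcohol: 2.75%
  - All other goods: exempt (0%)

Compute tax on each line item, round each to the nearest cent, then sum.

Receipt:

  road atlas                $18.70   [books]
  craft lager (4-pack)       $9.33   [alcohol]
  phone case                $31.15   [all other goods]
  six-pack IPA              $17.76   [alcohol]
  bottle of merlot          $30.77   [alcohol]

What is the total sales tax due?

Road atlas $18.70: books → 9.75% + 1.25% district = 11% → $2.06
Craft lager (4-pack) $9.33: alcohol → 7.5% + 2.75% district = 10.25% → $0.96
Phone case $31.15: all other goods → 4.5% + 0% district = 4.5% → $1.40
Six-pack IPA $17.76: alcohol → 7.5% + 2.75% district = 10.25% → $1.82
Bottle of merlot $30.77: alcohol → 7.5% + 2.75% district = 10.25% → $3.15
Total tax = $2.06 + $0.96 + $1.40 + $1.82 + $3.15 = $9.39

$9.39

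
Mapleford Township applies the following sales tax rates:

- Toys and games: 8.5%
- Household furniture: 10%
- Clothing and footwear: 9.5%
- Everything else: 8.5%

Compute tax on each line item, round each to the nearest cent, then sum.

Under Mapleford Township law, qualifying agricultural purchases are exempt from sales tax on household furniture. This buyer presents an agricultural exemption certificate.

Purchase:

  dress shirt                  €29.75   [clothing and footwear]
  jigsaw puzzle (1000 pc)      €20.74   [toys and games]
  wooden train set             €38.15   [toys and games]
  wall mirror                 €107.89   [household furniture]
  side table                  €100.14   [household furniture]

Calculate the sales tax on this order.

Dress shirt €29.75: clothing and footwear → 9.5% → €2.83
Jigsaw puzzle (1000 pc) €20.74: toys and games → 8.5% → €1.76
Wooden train set €38.15: toys and games → 8.5% → €3.24
Wall mirror €107.89: household furniture, buyer-exempt → 0% → €0.00
Side table €100.14: household furniture, buyer-exempt → 0% → €0.00
Total tax = €2.83 + €1.76 + €3.24 = €7.83

€7.83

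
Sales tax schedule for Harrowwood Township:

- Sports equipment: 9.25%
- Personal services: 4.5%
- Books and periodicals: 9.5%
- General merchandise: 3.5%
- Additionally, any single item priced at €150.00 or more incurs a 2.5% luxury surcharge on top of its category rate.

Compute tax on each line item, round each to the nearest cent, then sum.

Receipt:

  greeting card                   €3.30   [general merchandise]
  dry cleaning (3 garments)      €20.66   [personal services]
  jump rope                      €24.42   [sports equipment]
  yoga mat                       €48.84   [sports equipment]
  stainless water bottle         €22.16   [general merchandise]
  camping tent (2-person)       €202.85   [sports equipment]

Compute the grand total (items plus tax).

Greeting card €3.30: general merchandise → 3.5% → €0.12
Dry cleaning (3 garments) €20.66: personal services → 4.5% → €0.93
Jump rope €24.42: sports equipment → 9.25% → €2.26
Yoga mat €48.84: sports equipment → 9.25% → €4.52
Stainless water bottle €22.16: general merchandise → 3.5% → €0.78
Camping tent (2-person) €202.85: sports equipment → 9.25% + 2.5% surcharge = 11.75% → €23.83
Subtotal = €322.23; tax = €32.44; total due = €354.67

€354.67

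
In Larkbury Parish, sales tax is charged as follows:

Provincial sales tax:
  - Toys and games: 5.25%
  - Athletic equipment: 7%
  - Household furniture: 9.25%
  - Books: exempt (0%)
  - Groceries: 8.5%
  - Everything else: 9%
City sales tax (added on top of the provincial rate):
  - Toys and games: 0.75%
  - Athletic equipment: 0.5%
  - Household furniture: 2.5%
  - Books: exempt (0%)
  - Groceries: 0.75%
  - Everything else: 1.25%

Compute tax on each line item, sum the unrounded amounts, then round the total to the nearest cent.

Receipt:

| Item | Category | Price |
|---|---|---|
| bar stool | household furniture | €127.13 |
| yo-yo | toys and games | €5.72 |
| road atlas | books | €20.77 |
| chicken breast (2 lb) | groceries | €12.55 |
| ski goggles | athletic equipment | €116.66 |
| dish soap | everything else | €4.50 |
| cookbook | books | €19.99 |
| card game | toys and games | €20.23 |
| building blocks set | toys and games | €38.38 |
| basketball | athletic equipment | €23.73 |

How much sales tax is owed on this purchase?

Bar stool €127.13: household furniture → 9.25% + 2.5% city = 11.75% → €14.937775
Yo-yo €5.72: toys and games → 5.25% + 0.75% city = 6% → €0.3432
Road atlas €20.77: books → 0% + 0% city = 0% → €0.00
Chicken breast (2 lb) €12.55: groceries → 8.5% + 0.75% city = 9.25% → €1.160875
Ski goggles €116.66: athletic equipment → 7% + 0.5% city = 7.5% → €8.7495
Dish soap €4.50: everything else → 9% + 1.25% city = 10.25% → €0.46125
Cookbook €19.99: books → 0% + 0% city = 0% → €0.00
Card game €20.23: toys and games → 5.25% + 0.75% city = 6% → €1.2138
Building blocks set €38.38: toys and games → 5.25% + 0.75% city = 6% → €2.3028
Basketball €23.73: athletic equipment → 7% + 0.5% city = 7.5% → €1.77975
Unrounded tax sum = €30.94895 → €30.95

€30.95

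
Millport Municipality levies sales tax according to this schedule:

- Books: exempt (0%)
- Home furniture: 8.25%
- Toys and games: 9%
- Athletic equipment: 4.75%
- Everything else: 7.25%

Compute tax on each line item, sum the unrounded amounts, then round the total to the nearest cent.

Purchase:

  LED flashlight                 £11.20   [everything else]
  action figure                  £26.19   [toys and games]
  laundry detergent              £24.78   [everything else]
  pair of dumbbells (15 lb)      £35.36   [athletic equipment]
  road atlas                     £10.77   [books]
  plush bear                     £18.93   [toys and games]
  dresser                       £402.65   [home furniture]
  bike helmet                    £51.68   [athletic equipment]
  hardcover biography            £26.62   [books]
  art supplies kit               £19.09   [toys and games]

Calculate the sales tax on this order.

LED flashlight £11.20: everything else → 7.25% → £0.812
Action figure £26.19: toys and games → 9% → £2.3571
Laundry detergent £24.78: everything else → 7.25% → £1.79655
Pair of dumbbells (15 lb) £35.36: athletic equipment → 4.75% → £1.6796
Road atlas £10.77: books → 0% → £0.00
Plush bear £18.93: toys and games → 9% → £1.7037
Dresser £402.65: home furniture → 8.25% → £33.218625
Bike helmet £51.68: athletic equipment → 4.75% → £2.4548
Hardcover biography £26.62: books → 0% → £0.00
Art supplies kit £19.09: toys and games → 9% → £1.7181
Unrounded tax sum = £45.740475 → £45.74

£45.74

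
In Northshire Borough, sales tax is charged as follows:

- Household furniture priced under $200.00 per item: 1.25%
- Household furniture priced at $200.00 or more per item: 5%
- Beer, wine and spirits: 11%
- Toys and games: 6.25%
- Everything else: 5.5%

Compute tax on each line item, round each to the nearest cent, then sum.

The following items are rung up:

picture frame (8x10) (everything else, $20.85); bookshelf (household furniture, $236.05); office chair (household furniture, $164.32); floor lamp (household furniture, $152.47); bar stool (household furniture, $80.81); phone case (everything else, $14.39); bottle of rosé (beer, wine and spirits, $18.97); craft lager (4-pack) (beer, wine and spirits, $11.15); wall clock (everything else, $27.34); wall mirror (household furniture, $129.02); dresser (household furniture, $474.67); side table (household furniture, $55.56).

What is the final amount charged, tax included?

$1435.16

Picture frame (8x10) $20.85: everything else → 5.5% → $1.15
Bookshelf $236.05: household furniture, $200.00 or more → 5% → $11.80
Office chair $164.32: household furniture, under $200.00 → 1.25% → $2.05
Floor lamp $152.47: household furniture, under $200.00 → 1.25% → $1.91
Bar stool $80.81: household furniture, under $200.00 → 1.25% → $1.01
Phone case $14.39: everything else → 5.5% → $0.79
Bottle of rosé $18.97: beer, wine and spirits → 11% → $2.09
Craft lager (4-pack) $11.15: beer, wine and spirits → 11% → $1.23
Wall clock $27.34: everything else → 5.5% → $1.50
Wall mirror $129.02: household furniture, under $200.00 → 1.25% → $1.61
Dresser $474.67: household furniture, $200.00 or more → 5% → $23.73
Side table $55.56: household furniture, under $200.00 → 1.25% → $0.69
Subtotal = $1385.60; tax = $49.56; total due = $1435.16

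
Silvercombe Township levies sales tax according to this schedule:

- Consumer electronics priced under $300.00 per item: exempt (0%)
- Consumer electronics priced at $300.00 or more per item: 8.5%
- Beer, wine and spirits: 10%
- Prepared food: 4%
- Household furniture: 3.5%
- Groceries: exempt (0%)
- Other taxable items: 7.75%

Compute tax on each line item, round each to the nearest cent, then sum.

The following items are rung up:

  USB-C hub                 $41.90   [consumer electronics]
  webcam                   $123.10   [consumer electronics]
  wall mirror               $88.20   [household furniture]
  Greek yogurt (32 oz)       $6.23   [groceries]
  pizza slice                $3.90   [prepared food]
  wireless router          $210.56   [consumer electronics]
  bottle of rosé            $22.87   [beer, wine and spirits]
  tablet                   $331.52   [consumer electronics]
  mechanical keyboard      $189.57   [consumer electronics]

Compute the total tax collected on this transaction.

$33.72

USB-C hub $41.90: consumer electronics, under $300.00 → 0% → $0.00
Webcam $123.10: consumer electronics, under $300.00 → 0% → $0.00
Wall mirror $88.20: household furniture → 3.5% → $3.09
Greek yogurt (32 oz) $6.23: groceries → 0% → $0.00
Pizza slice $3.90: prepared food → 4% → $0.16
Wireless router $210.56: consumer electronics, under $300.00 → 0% → $0.00
Bottle of rosé $22.87: beer, wine and spirits → 10% → $2.29
Tablet $331.52: consumer electronics, $300.00 or more → 8.5% → $28.18
Mechanical keyboard $189.57: consumer electronics, under $300.00 → 0% → $0.00
Total tax = $3.09 + $0.16 + $2.29 + $28.18 = $33.72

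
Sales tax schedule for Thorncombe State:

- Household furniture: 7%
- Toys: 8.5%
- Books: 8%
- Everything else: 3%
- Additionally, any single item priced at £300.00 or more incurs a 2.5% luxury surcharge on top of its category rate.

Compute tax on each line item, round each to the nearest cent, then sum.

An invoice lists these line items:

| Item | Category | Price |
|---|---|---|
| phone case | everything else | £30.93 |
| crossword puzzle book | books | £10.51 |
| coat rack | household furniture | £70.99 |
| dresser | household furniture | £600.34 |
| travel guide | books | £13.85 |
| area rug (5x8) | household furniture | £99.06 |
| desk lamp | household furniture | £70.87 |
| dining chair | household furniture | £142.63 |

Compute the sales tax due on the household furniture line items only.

£83.87

Coat rack £70.99: household furniture → 7% → £4.97
Dresser £600.34: household furniture → 7% + 2.5% surcharge = 9.5% → £57.03
Area rug (5x8) £99.06: household furniture → 7% → £6.93
Desk lamp £70.87: household furniture → 7% → £4.96
Dining chair £142.63: household furniture → 7% → £9.98
Tax on household furniture = £4.97 + £57.03 + £6.93 + £4.96 + £9.98 = £83.87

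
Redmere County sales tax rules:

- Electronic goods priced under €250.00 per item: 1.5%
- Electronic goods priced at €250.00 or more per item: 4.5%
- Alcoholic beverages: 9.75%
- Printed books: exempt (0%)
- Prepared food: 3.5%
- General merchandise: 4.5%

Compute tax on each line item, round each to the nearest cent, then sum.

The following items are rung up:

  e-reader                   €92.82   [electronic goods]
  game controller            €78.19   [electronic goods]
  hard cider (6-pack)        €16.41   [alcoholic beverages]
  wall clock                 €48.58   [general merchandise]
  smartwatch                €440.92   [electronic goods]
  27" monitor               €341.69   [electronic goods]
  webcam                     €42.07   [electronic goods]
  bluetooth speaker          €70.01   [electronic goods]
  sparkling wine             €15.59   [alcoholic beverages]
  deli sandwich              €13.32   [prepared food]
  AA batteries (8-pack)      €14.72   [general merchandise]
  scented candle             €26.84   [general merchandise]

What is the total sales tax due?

€47.11

E-reader €92.82: electronic goods, under €250.00 → 1.5% → €1.39
Game controller €78.19: electronic goods, under €250.00 → 1.5% → €1.17
Hard cider (6-pack) €16.41: alcoholic beverages → 9.75% → €1.60
Wall clock €48.58: general merchandise → 4.5% → €2.19
Smartwatch €440.92: electronic goods, €250.00 or more → 4.5% → €19.84
27" monitor €341.69: electronic goods, €250.00 or more → 4.5% → €15.38
Webcam €42.07: electronic goods, under €250.00 → 1.5% → €0.63
Bluetooth speaker €70.01: electronic goods, under €250.00 → 1.5% → €1.05
Sparkling wine €15.59: alcoholic beverages → 9.75% → €1.52
Deli sandwich €13.32: prepared food → 3.5% → €0.47
AA batteries (8-pack) €14.72: general merchandise → 4.5% → €0.66
Scented candle €26.84: general merchandise → 4.5% → €1.21
Total tax = €1.39 + €1.17 + €1.60 + €2.19 + €19.84 + €15.38 + €0.63 + €1.05 + €1.52 + €0.47 + €0.66 + €1.21 = €47.11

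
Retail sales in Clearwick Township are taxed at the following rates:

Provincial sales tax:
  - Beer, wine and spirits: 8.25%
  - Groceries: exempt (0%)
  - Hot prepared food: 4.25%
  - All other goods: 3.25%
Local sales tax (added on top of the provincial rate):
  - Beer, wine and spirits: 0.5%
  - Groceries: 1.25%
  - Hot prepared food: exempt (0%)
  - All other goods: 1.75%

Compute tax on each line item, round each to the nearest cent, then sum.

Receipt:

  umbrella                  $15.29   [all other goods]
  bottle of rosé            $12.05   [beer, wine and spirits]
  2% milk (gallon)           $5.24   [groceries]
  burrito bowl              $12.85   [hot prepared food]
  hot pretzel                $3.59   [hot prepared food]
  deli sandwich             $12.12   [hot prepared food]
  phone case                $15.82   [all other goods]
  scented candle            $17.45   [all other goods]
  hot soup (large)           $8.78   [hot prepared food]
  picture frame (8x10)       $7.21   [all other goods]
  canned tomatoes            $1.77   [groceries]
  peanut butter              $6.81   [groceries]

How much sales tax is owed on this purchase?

Umbrella $15.29: all other goods → 3.25% + 1.75% local = 5% → $0.76
Bottle of rosé $12.05: beer, wine and spirits → 8.25% + 0.5% local = 8.75% → $1.05
2% milk (gallon) $5.24: groceries → 0% + 1.25% local = 1.25% → $0.07
Burrito bowl $12.85: hot prepared food → 4.25% + 0% local = 4.25% → $0.55
Hot pretzel $3.59: hot prepared food → 4.25% + 0% local = 4.25% → $0.15
Deli sandwich $12.12: hot prepared food → 4.25% + 0% local = 4.25% → $0.52
Phone case $15.82: all other goods → 3.25% + 1.75% local = 5% → $0.79
Scented candle $17.45: all other goods → 3.25% + 1.75% local = 5% → $0.87
Hot soup (large) $8.78: hot prepared food → 4.25% + 0% local = 4.25% → $0.37
Picture frame (8x10) $7.21: all other goods → 3.25% + 1.75% local = 5% → $0.36
Canned tomatoes $1.77: groceries → 0% + 1.25% local = 1.25% → $0.02
Peanut butter $6.81: groceries → 0% + 1.25% local = 1.25% → $0.09
Total tax = $0.76 + $1.05 + $0.07 + $0.55 + $0.15 + $0.52 + $0.79 + $0.87 + $0.37 + $0.36 + $0.02 + $0.09 = $5.60

$5.60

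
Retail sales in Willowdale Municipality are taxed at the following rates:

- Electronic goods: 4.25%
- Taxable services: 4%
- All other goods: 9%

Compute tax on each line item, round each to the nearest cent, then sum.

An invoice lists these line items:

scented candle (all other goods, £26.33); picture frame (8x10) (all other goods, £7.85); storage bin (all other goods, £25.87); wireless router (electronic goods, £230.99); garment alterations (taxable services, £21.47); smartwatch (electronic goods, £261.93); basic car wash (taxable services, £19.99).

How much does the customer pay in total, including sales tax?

Scented candle £26.33: all other goods → 9% → £2.37
Picture frame (8x10) £7.85: all other goods → 9% → £0.71
Storage bin £25.87: all other goods → 9% → £2.33
Wireless router £230.99: electronic goods → 4.25% → £9.82
Garment alterations £21.47: taxable services → 4% → £0.86
Smartwatch £261.93: electronic goods → 4.25% → £11.13
Basic car wash £19.99: taxable services → 4% → £0.80
Subtotal = £594.43; tax = £28.02; total due = £622.45

£622.45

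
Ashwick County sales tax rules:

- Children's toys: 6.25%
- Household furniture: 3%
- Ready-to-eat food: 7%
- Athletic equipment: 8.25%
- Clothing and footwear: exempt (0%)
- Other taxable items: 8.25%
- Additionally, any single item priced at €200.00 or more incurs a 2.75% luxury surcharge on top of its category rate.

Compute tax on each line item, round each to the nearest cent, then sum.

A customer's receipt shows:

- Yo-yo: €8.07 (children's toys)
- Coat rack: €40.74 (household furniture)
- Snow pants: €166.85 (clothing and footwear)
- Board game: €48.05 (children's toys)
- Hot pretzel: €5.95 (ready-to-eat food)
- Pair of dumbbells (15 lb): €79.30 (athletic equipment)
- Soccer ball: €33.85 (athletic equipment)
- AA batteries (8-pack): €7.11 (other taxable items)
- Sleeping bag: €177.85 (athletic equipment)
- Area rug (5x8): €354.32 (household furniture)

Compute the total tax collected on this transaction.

Yo-yo €8.07: children's toys → 6.25% → €0.50
Coat rack €40.74: household furniture → 3% → €1.22
Snow pants €166.85: clothing and footwear → 0% → €0.00
Board game €48.05: children's toys → 6.25% → €3.00
Hot pretzel €5.95: ready-to-eat food → 7% → €0.42
Pair of dumbbells (15 lb) €79.30: athletic equipment → 8.25% → €6.54
Soccer ball €33.85: athletic equipment → 8.25% → €2.79
AA batteries (8-pack) €7.11: other taxable items → 8.25% → €0.59
Sleeping bag €177.85: athletic equipment → 8.25% → €14.67
Area rug (5x8) €354.32: household furniture → 3% + 2.75% surcharge = 5.75% → €20.37
Total tax = €0.50 + €1.22 + €3.00 + €0.42 + €6.54 + €2.79 + €0.59 + €14.67 + €20.37 = €50.10

€50.10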